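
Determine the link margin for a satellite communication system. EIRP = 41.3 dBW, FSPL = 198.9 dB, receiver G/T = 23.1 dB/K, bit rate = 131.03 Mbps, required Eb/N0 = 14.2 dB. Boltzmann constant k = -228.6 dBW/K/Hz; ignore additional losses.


C/N0 = EIRP - FSPL + G/T - k = 41.3 - 198.9 + 23.1 - (-228.6)
C/N0 = 94.1000 dB-Hz
R_b = 131.03 Mbps = 1.3103e+08 bps -> 10*log10(R_b) = 81.1737 dB-Hz
Eb/N0 = C/N0 - 10*log10(R_b) = 94.1000 - 81.1737 = 12.9263 dB
Margin = Eb/N0 - Eb/N0_req = 12.9263 - 14.2 = -1.2737 dB (negative margin: link does not close)

-1.2737 dB


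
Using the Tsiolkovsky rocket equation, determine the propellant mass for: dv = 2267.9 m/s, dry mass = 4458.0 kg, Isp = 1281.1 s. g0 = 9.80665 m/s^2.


ve = Isp * g0 = 1281.1 * 9.80665 = 12563.299315 m/s
mass ratio = exp(dv/ve) = exp(2267.9/12563.299315) = 1.19783752
m_prop = m_dry * (mr - 1) = 4458.0 * (1.19783752 - 1)
m_prop = 881.9597 kg

881.9597 kg


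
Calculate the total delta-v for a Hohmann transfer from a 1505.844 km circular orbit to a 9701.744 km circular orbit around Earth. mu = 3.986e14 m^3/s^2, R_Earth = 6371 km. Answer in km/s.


r1 = 7876.8440 km = 7.876844e+06 m
r2 = 16072.7440 km = 1.6072744e+07 m
dv1 = sqrt(mu/r1)*(sqrt(2*r2/(r1+r2)) - 1) = 1127.7973 m/s
dv2 = sqrt(mu/r2)*(1 - sqrt(2*r1/(r1+r2))) = 941.0101 m/s
total dv = |dv1| + |dv2| = 1127.7973 + 941.0101 = 2068.8074 m/s = 2.0688 km/s

2.0688 km/s


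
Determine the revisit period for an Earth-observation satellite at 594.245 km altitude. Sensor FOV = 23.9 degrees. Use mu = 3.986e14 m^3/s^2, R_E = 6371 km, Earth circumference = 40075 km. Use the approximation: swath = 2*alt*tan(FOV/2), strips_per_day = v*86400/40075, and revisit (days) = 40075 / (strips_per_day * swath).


swath = 2*594.245*tan(0.2085668) = 251.5375 km
v = sqrt(mu/r) = 7564.8522 m/s = 7.5649 km/s
strips/day = v*86400/40075 = 7.5649*86400/40075 = 16.3095
coverage/day = strips * swath = 16.3095 * 251.5375 = 4102.4516 km
revisit = 40075 / 4102.4516 = 9.7685 days

9.7685 days


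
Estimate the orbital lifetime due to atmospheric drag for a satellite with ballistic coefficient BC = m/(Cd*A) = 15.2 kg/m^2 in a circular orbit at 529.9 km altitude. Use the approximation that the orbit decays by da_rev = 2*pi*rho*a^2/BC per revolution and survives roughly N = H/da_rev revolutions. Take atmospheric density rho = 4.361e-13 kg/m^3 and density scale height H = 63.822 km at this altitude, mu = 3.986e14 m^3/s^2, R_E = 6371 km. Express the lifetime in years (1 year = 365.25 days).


a = R_E + alt = 6900.9000 km = 6.9009e+06 m
da_rev = 2*pi*rho*a^2/BC = 2*pi*4.361e-13*(6.9009e+06)^2/15.2 = 8.584872 m per revolution
N = H/da_rev = 63822.0000 m / 8.584872 m = 7434.2399 revolutions
P = 2*pi*sqrt(a^3/mu) = 5705.1862 s
lifetime = N*P = 7434.2399 * 5705.1862 = 4.2413723e+07 s = 490.8996 days
years = 490.8996 / 365.25 = 1.3440 years

1.3440 years


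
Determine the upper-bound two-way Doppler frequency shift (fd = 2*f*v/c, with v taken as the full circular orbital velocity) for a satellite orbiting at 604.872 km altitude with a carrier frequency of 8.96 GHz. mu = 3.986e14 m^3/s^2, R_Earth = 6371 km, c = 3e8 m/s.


r = 6.975872e+06 m
v = sqrt(mu/r) = 7559.0879 m/s (worst-case radial velocity)
f = 8.96 GHz = 8.96e+09 Hz
fd = 2*f*v/c = 2*8.96e+09*7559.0879/3.0e+08
fd = 451529.5173 Hz

451529.5173 Hz


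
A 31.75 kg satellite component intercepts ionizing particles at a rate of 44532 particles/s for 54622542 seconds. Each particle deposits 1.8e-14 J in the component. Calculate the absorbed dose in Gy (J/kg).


Total energy deposited = rate * time * E_per
  = 44532 * 54622542 * 1.8e-14 = 0.04378412 J
Dose = E_total / mass = 0.04378412 / 31.75
Dose = 0.001379027 Gy

0.0014 Gy


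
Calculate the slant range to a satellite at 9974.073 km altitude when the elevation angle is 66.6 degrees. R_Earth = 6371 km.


h = 9974.073 km, el = 66.6 deg
d = -R_E*sin(el) + sqrt((R_E*sin(el))^2 + 2*R_E*h + h^2)
d = -6371.0000*sin(1.1624) + sqrt((6371.0000*0.9177546)^2 + 2*6371.0000*9974.073 + 9974.073^2)
d = 10301.0301 km

10301.0301 km


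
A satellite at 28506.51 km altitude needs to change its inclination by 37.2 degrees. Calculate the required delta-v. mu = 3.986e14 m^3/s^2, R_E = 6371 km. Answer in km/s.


r = 34877.5100 km = 3.487751e+07 m
V = sqrt(mu/r) = 3380.6165 m/s
di = 37.2 deg = 0.6492625 rad
dV = 2*V*sin(di/2) = 2*3380.6165*sin(0.3246312)
dV = 2156.5582 m/s = 2.1566 km/s

2.1566 km/s


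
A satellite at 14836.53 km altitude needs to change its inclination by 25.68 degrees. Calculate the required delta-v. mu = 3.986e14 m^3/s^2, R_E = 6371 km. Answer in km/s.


r = 21207.5300 km = 2.120753e+07 m
V = sqrt(mu/r) = 4335.3444 m/s
di = 25.68 deg = 0.4482006 rad
dV = 2*V*sin(di/2) = 2*4335.3444*sin(0.2241003)
dV = 1926.8805 m/s = 1.9269 km/s

1.9269 km/s


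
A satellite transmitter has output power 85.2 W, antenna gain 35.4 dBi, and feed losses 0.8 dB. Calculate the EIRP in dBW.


Pt = 85.2 W = 19.3044 dBW
EIRP = Pt_dBW + Gt - losses = 19.3044 + 35.4 - 0.8 = 53.9044 dBW

53.9044 dBW


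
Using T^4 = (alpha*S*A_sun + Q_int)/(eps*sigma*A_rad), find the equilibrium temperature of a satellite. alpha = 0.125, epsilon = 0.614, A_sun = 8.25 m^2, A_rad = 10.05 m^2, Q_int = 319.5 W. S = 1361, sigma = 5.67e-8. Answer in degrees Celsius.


Numerator = alpha*S*A_sun + Q_int = 0.125*1361*8.25 + 319.5 = 1723.0312 W
Denominator = eps*sigma*A_rad = 0.614*5.67e-8*10.05 = 3.4987869e-07 W/K^4
T^4 = 4.9246533e+09 K^4
T = 264.9073 K = -8.2427 C

-8.2427 degrees Celsius


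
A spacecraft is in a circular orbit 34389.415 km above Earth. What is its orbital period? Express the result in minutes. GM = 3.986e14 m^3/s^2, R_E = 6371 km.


r = 40760.4150 km = 4.0760415e+07 m
T = 2*pi*sqrt(r^3/mu) = 2*pi*sqrt(6.7719819e+22 / 3.986e14)
T = 81897.2119 s = 1364.9535 min

1364.9535 minutes


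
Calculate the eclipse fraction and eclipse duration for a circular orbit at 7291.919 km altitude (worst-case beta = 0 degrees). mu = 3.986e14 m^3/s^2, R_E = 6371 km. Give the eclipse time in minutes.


r = 13662.9190 km
T = 264.8959 min
Eclipse fraction = arcsin(R_E/r)/pi = arcsin(6371.0000/13662.9190)/pi
= arcsin(0.4662986)/pi = 0.1544128
Eclipse duration = 0.1544128 * 264.8959 = 40.9033 min

40.9033 minutes


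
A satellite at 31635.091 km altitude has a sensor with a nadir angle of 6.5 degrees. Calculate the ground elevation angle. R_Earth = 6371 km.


r = R_E + alt = 38006.0910 km
Law of sines in the satellite / Earth-center / ground-point triangle:
  sin(nadir)/R_E = sin(90 + el)/r  =>  cos(el) = (r/R_E)*sin(nadir)
cos(el) = (38006.0910 / 6371.0000) * sin(6.5 deg) = 0.6753118
el = arccos(0.6753118) = 47.5216 deg
(Earth-central angle = 90 - nadir - el = 35.9784 deg)

47.5216 degrees


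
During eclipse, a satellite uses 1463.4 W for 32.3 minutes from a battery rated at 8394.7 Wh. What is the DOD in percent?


E_used = P * t / 60 = 1463.4 * 32.3 / 60 = 787.7970 Wh
DOD = E_used / E_total * 100 = 787.7970 / 8394.7 * 100
DOD = 9.3845 %

9.3845 %


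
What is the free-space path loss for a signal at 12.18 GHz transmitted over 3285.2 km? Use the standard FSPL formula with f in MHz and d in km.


f = 12.18 GHz = 12180.0000 MHz
d = 3285.2 km
FSPL = 32.44 + 20*log10(12180.0000) + 20*log10(3285.2)
FSPL = 32.44 + 81.7129 + 70.3312
FSPL = 184.4842 dB

184.4842 dB


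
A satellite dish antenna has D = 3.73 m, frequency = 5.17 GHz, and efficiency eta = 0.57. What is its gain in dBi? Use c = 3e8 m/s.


lambda = c/f = 3e8 / 5.17e+09 = 0.05802708 m
G = eta*(pi*D/lambda)^2 = 0.57*(pi*3.73/0.05802708)^2
G = 23245.0691 (linear)
G = 10*log10(23245.0691) = 43.6633 dBi

43.6633 dBi


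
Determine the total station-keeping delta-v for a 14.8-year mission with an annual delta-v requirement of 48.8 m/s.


dV = rate * years = 48.8 * 14.8
dV = 722.2400 m/s

722.2400 m/s


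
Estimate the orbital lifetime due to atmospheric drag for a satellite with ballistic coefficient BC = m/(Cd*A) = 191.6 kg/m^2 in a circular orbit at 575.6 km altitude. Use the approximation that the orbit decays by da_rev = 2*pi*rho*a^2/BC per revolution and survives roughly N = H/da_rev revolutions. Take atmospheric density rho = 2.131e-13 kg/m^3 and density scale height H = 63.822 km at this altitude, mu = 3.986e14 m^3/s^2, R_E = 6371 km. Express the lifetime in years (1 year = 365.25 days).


a = R_E + alt = 6946.6000 km = 6.9466e+06 m
da_rev = 2*pi*rho*a^2/BC = 2*pi*2.131e-13*(6.9466e+06)^2/191.6 = 0.33721928 m per revolution
N = H/da_rev = 63822.0000 m / 0.33721928 m = 189259.6412 revolutions
P = 2*pi*sqrt(a^3/mu) = 5761.9523 s
lifetime = N*P = 189259.6412 * 5761.9523 = 1.090505e+09 s = 12621.5859 days
years = 12621.5859 / 365.25 = 34.5560 years

34.5560 years


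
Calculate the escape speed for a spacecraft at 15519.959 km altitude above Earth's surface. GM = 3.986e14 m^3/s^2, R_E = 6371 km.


r = 6371.0 + 15519.959 = 21890.9590 km = 2.1890959e+07 m
v_esc = sqrt(2*mu/r) = sqrt(2*3.986e14 / 2.1890959e+07)
v_esc = 6034.6384 m/s = 6.0346 km/s

6.0346 km/s


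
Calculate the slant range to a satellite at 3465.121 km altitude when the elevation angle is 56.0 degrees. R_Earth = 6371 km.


h = 3465.121 km, el = 56.0 deg
d = -R_E*sin(el) + sqrt((R_E*sin(el))^2 + 2*R_E*h + h^2)
d = -6371.0000*sin(0.9773844) + sqrt((6371.0000*0.8290376)^2 + 2*6371.0000*3465.121 + 3465.121^2)
d = 3886.4637 km

3886.4637 km


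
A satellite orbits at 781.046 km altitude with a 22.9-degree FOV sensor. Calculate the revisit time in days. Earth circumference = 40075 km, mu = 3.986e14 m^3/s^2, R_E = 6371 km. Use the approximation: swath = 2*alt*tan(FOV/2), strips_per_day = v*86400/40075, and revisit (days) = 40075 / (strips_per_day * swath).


swath = 2*781.046*tan(0.1998402) = 316.3919 km
v = sqrt(mu/r) = 7465.4071 m/s = 7.4654 km/s
strips/day = v*86400/40075 = 7.4654*86400/40075 = 16.0951
coverage/day = strips * swath = 16.0951 * 316.3919 = 5092.3589 km
revisit = 40075 / 5092.3589 = 7.8696 days

7.8696 days


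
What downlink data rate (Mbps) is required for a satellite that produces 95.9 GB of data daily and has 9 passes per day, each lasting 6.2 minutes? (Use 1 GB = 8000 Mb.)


total contact time = 9 * 6.2 * 60 = 3348.0000 s
data = 95.9 GB = 767200.0000 Mb
rate = 767200.0000 / 3348.0000 = 229.1517 Mbps

229.1517 Mbps


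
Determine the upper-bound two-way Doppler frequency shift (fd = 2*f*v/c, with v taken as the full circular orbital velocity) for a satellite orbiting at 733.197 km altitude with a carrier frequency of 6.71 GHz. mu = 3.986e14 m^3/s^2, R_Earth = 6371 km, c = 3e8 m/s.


r = 7.104197e+06 m
v = sqrt(mu/r) = 7490.5059 m/s (worst-case radial velocity)
f = 6.71 GHz = 6.71e+09 Hz
fd = 2*f*v/c = 2*6.71e+09*7490.5059/3.0e+08
fd = 335075.2963 Hz

335075.2963 Hz


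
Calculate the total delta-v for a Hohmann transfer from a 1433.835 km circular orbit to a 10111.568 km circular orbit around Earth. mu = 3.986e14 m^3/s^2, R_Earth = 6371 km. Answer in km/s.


r1 = 7804.8350 km = 7.804835e+06 m
r2 = 16482.5680 km = 1.6482568e+07 m
dv1 = sqrt(mu/r1)*(sqrt(2*r2/(r1+r2)) - 1) = 1179.3649 m/s
dv2 = sqrt(mu/r2)*(1 - sqrt(2*r1/(r1+r2))) = 975.2173 m/s
total dv = |dv1| + |dv2| = 1179.3649 + 975.2173 = 2154.5822 m/s = 2.1546 km/s

2.1546 km/s


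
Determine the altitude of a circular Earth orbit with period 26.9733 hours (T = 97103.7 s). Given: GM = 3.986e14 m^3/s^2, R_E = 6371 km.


T = 97103.7 s
r = (mu*T^2/(4*pi^2))^(1/3) = (3.986e14 * 97103.7^2 / (4*pi^2))^(1/3)
r = 4.5661451e+07 m = 45661.4507 km
alt = r - R_E = 45661.4507 - 6371 = 39290.4507 km

39290.4507 km


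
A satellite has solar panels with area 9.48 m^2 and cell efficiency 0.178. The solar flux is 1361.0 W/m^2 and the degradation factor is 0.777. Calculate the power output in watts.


P = area * eta * S * degradation
P = 9.48 * 0.178 * 1361.0 * 0.777
P = 1784.4627 W

1784.4627 W


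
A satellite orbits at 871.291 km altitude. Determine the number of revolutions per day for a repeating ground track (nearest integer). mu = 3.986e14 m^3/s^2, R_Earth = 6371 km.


r = 7.242291e+06 m
T = 2*pi*sqrt(r^3/mu) = 6133.7374 s = 102.2290 min
revs/day = 1440 / 102.2290 = 14.0860
Rounded: 14 revolutions per day

14 revolutions per day


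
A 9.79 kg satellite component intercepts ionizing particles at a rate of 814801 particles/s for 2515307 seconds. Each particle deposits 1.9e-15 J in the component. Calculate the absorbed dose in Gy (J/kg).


Total energy deposited = rate * time * E_per
  = 814801 * 2515307 * 1.9e-15 = 0.003894002 J
Dose = E_total / mass = 0.003894002 / 9.79
Dose = 3.97753e-04 Gy

3.9775e-04 Gy


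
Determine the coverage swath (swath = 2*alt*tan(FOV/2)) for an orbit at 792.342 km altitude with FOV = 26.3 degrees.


FOV = 26.3 deg = 0.4590216 rad
swath = 2 * alt * tan(FOV/2) = 2 * 792.342 * tan(0.2295108)
swath = 2 * 792.342 * 0.2336274
swath = 370.2256 km

370.2256 km


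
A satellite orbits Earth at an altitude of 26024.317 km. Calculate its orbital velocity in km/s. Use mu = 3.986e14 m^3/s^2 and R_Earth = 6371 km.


r = R_E + alt = 6371.0 + 26024.317 = 32395.3170 km = 3.2395317e+07 m
v = sqrt(mu/r) = sqrt(3.986e14 / 3.2395317e+07) = 3507.7411 m/s = 3.5077 km/s

3.5077 km/s


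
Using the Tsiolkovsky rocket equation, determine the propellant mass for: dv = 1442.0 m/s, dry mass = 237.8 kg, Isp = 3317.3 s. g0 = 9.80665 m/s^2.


ve = Isp * g0 = 3317.3 * 9.80665 = 32531.600045 m/s
mass ratio = exp(dv/ve) = exp(1442.0/32531.600045) = 1.04532321
m_prop = m_dry * (mr - 1) = 237.8 * (1.04532321 - 1)
m_prop = 10.7779 kg

10.7779 kg


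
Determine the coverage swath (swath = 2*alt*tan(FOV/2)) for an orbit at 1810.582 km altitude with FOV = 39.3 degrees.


FOV = 39.3 deg = 0.6859144 rad
swath = 2 * alt * tan(FOV/2) = 2 * 1810.582 * tan(0.3429572)
swath = 2 * 1810.582 * 0.3570676
swath = 1293.0004 km

1293.0004 km


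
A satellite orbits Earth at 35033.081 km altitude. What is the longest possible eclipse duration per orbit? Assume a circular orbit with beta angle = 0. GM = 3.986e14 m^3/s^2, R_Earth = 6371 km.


r = 41404.0810 km
T = 1397.4127 min
Eclipse fraction = arcsin(R_E/r)/pi = arcsin(6371.0000/41404.0810)/pi
= arcsin(0.1538737)/pi = 0.0491749
Eclipse duration = 0.0491749 * 1397.4127 = 68.7176 min

68.7176 minutes


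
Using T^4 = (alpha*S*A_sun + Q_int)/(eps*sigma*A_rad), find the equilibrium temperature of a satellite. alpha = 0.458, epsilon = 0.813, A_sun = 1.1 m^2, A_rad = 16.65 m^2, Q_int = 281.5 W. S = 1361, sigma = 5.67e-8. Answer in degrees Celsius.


Numerator = alpha*S*A_sun + Q_int = 0.458*1361*1.1 + 281.5 = 967.1718 W
Denominator = eps*sigma*A_rad = 0.813*5.67e-8*16.65 = 7.6751671e-07 W/K^4
T^4 = 1.2601313e+09 K^4
T = 188.4100 K = -84.7400 C

-84.7400 degrees Celsius


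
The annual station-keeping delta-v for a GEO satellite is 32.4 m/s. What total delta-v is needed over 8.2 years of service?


dV = rate * years = 32.4 * 8.2
dV = 265.6800 m/s

265.6800 m/s


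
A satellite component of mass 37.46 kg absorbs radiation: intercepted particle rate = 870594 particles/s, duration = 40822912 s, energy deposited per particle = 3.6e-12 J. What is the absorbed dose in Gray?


Total energy deposited = rate * time * E_per
  = 870594 * 40822912 * 3.6e-12 = 127.9447 J
Dose = E_total / mass = 127.9447 / 37.46
Dose = 3.4155 Gy

3.4155 Gy


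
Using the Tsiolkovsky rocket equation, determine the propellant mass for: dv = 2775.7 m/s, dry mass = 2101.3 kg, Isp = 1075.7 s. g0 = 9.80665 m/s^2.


ve = Isp * g0 = 1075.7 * 9.80665 = 10549.013405 m/s
mass ratio = exp(dv/ve) = exp(2775.7/10549.013405) = 1.30098820
m_prop = m_dry * (mr - 1) = 2101.3 * (1.30098820 - 1)
m_prop = 632.4665 kg

632.4665 kg


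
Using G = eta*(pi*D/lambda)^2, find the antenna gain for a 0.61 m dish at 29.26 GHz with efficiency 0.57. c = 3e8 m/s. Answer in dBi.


lambda = c/f = 3e8 / 2.926e+10 = 0.0102529 m
G = eta*(pi*D/lambda)^2 = 0.57*(pi*0.61/0.0102529)^2
G = 19913.1702 (linear)
G = 10*log10(19913.1702) = 42.9914 dBi

42.9914 dBi


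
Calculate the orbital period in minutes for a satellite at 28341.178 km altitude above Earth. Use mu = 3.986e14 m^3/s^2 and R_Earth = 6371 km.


r = 34712.1780 km = 3.4712178e+07 m
T = 2*pi*sqrt(r^3/mu) = 2*pi*sqrt(4.1825929e+22 / 3.986e14)
T = 64362.6649 s = 1072.7111 min

1072.7111 minutes


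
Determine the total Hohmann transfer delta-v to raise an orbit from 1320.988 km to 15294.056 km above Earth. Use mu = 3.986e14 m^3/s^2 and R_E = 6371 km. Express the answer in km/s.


r1 = 7691.9880 km = 7.691988e+06 m
r2 = 21665.0560 km = 2.1665056e+07 m
dv1 = sqrt(mu/r1)*(sqrt(2*r2/(r1+r2)) - 1) = 1546.9478 m/s
dv2 = sqrt(mu/r2)*(1 - sqrt(2*r1/(r1+r2))) = 1184.2852 m/s
total dv = |dv1| + |dv2| = 1546.9478 + 1184.2852 = 2731.2330 m/s = 2.7312 km/s

2.7312 km/s


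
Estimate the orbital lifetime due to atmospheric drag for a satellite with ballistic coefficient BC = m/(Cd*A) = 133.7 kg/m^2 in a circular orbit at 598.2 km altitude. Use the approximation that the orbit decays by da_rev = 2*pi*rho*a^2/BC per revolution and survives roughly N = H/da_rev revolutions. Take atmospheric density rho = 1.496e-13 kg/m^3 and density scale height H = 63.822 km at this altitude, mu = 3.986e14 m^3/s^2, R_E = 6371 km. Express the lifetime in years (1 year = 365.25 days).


a = R_E + alt = 6969.2000 km = 6.9692e+06 m
da_rev = 2*pi*rho*a^2/BC = 2*pi*1.496e-13*(6.9692e+06)^2/133.7 = 0.341464776 m per revolution
N = H/da_rev = 63822.0000 m / 0.341464776 m = 186906.5405 revolutions
P = 2*pi*sqrt(a^3/mu) = 5790.0940 s
lifetime = N*P = 186906.5405 * 5790.0940 = 1.0822064e+09 s = 12525.5374 days
years = 12525.5374 / 365.25 = 34.2931 years

34.2931 years


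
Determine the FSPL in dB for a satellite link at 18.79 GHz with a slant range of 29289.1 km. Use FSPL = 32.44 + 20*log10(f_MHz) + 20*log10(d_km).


f = 18.79 GHz = 18790.0000 MHz
d = 29289.1 km
FSPL = 32.44 + 20*log10(18790.0000) + 20*log10(29289.1)
FSPL = 32.44 + 85.4785 + 89.3341
FSPL = 207.2527 dB

207.2527 dB


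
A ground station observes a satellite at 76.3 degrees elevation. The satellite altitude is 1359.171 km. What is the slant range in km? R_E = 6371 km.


h = 1359.171 km, el = 76.3 deg
d = -R_E*sin(el) + sqrt((R_E*sin(el))^2 + 2*R_E*h + h^2)
d = -6371.0000*sin(1.3317) + sqrt((6371.0000*0.9715491)^2 + 2*6371.0000*1359.171 + 1359.171^2)
d = 1391.7365 km

1391.7365 km


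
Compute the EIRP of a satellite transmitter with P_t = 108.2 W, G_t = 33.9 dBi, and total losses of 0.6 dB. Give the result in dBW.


Pt = 108.2 W = 20.3423 dBW
EIRP = Pt_dBW + Gt - losses = 20.3423 + 33.9 - 0.6 = 53.6423 dBW

53.6423 dBW


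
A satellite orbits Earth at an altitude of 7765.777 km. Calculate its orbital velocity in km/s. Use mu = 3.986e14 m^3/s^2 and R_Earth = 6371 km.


r = R_E + alt = 6371.0 + 7765.777 = 14136.7770 km = 1.4136777e+07 m
v = sqrt(mu/r) = sqrt(3.986e14 / 1.4136777e+07) = 5309.9868 m/s = 5.3100 km/s

5.3100 km/s


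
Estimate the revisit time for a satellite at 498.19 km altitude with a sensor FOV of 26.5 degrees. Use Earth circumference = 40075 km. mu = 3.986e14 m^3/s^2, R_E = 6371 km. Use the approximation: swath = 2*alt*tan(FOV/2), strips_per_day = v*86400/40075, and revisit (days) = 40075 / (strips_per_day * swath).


swath = 2*498.19*tan(0.2312561) = 234.6163 km
v = sqrt(mu/r) = 7617.5600 m/s = 7.6176 km/s
strips/day = v*86400/40075 = 7.6176*86400/40075 = 16.4231
coverage/day = strips * swath = 16.4231 * 234.6163 = 3853.1362 km
revisit = 40075 / 3853.1362 = 10.4006 days

10.4006 days


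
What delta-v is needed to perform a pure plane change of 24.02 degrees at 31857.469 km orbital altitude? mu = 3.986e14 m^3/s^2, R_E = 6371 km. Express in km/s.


r = 38228.4690 km = 3.8228469e+07 m
V = sqrt(mu/r) = 3229.0532 m/s
di = 24.02 deg = 0.4192281 rad
dV = 2*V*sin(di/2) = 2*3229.0532*sin(0.209614)
dV = 1343.8183 m/s = 1.3438 km/s

1.3438 km/s


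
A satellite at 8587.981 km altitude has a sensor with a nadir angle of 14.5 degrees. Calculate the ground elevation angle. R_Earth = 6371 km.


r = R_E + alt = 14958.9810 km
Law of sines in the satellite / Earth-center / ground-point triangle:
  sin(nadir)/R_E = sin(90 + el)/r  =>  cos(el) = (r/R_E)*sin(nadir)
cos(el) = (14958.9810 / 6371.0000) * sin(14.5 deg) = 0.5878873
el = arccos(0.5878873) = 53.9928 deg
(Earth-central angle = 90 - nadir - el = 21.5072 deg)

53.9928 degrees


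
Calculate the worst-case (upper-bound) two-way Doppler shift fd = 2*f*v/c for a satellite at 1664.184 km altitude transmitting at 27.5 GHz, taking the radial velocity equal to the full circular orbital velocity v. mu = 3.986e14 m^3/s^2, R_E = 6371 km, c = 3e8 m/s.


r = 8.035184e+06 m
v = sqrt(mu/r) = 7043.2116 m/s (worst-case radial velocity)
f = 27.5 GHz = 2.75e+10 Hz
fd = 2*f*v/c = 2*2.75e+10*7043.2116/3.0e+08
fd = 1.2912555e+06 Hz

1.2913e+06 Hz


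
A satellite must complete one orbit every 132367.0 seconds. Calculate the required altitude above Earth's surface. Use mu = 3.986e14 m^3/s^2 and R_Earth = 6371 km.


T = 132367.0 s
r = (mu*T^2/(4*pi^2))^(1/3) = (3.986e14 * 132367.0^2 / (4*pi^2))^(1/3)
r = 5.6136544e+07 m = 56136.5437 km
alt = r - R_E = 56136.5437 - 6371 = 49765.5437 km

49765.5437 km


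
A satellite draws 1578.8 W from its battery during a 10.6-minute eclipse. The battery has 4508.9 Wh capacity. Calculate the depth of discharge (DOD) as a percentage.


E_used = P * t / 60 = 1578.8 * 10.6 / 60 = 278.9213 Wh
DOD = E_used / E_total * 100 = 278.9213 / 4508.9 * 100
DOD = 6.1860 %

6.1860 %


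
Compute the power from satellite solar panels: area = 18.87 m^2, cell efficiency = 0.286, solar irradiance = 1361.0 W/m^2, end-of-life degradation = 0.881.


P = area * eta * S * degradation
P = 18.87 * 0.286 * 1361.0 * 0.881
P = 6471.0084 W

6471.0084 W


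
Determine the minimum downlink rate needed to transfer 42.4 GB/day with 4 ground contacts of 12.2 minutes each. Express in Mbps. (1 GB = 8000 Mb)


total contact time = 4 * 12.2 * 60 = 2928.0000 s
data = 42.4 GB = 339200.0000 Mb
rate = 339200.0000 / 2928.0000 = 115.8470 Mbps

115.8470 Mbps


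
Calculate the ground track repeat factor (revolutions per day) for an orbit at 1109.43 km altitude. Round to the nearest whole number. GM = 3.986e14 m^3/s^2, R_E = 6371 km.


r = 7.48043e+06 m
T = 2*pi*sqrt(r^3/mu) = 6438.7426 s = 107.3124 min
revs/day = 1440 / 107.3124 = 13.4188
Rounded: 13 revolutions per day

13 revolutions per day


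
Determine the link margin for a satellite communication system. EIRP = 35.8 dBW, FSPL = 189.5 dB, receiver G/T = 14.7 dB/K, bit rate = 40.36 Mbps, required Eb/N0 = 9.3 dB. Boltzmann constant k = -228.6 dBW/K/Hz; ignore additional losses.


C/N0 = EIRP - FSPL + G/T - k = 35.8 - 189.5 + 14.7 - (-228.6)
C/N0 = 89.6000 dB-Hz
R_b = 40.36 Mbps = 4.036e+07 bps -> 10*log10(R_b) = 76.0595 dB-Hz
Eb/N0 = C/N0 - 10*log10(R_b) = 89.6000 - 76.0595 = 13.5405 dB
Margin = Eb/N0 - Eb/N0_req = 13.5405 - 9.3 = 4.2405 dB (link closes)

4.2405 dB


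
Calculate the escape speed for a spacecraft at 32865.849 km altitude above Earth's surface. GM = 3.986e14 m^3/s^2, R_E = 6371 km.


r = 6371.0 + 32865.849 = 39236.8490 km = 3.9236849e+07 m
v_esc = sqrt(2*mu/r) = sqrt(2*3.986e14 / 3.9236849e+07)
v_esc = 4507.5088 m/s = 4.5075 km/s

4.5075 km/s


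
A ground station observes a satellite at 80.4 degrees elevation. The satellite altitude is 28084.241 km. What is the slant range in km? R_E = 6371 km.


h = 28084.241 km, el = 80.4 deg
d = -R_E*sin(el) + sqrt((R_E*sin(el))^2 + 2*R_E*h + h^2)
d = -6371.0000*sin(1.4032) + sqrt((6371.0000*0.985996)^2 + 2*6371.0000*28084.241 + 28084.241^2)
d = 28157.0746 km

28157.0746 km


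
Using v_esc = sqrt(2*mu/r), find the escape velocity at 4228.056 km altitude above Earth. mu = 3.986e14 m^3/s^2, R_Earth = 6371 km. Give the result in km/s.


r = 6371.0 + 4228.056 = 10599.0560 km = 1.0599056e+07 m
v_esc = sqrt(2*mu/r) = sqrt(2*3.986e14 / 1.0599056e+07)
v_esc = 8672.6147 m/s = 8.6726 km/s

8.6726 km/s


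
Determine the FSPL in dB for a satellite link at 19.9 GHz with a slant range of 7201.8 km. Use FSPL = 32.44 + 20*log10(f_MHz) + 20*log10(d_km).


f = 19.9 GHz = 19900.0000 MHz
d = 7201.8 km
FSPL = 32.44 + 20*log10(19900.0000) + 20*log10(7201.8)
FSPL = 32.44 + 85.9771 + 77.1488
FSPL = 195.5659 dB

195.5659 dB


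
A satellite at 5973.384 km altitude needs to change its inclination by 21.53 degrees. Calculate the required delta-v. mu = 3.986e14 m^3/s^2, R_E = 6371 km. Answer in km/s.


r = 12344.3840 km = 1.2344384e+07 m
V = sqrt(mu/r) = 5682.4279 m/s
di = 21.53 deg = 0.3757694 rad
dV = 2*V*sin(di/2) = 2*5682.4279*sin(0.1878847)
dV = 2122.7418 m/s = 2.1227 km/s

2.1227 km/s


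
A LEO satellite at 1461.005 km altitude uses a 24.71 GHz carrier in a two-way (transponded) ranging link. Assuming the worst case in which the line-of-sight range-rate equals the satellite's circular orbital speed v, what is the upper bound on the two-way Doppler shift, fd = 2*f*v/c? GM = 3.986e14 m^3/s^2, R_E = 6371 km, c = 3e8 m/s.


r = 7.832005e+06 m
v = sqrt(mu/r) = 7133.9846 m/s (worst-case radial velocity)
f = 24.71 GHz = 2.471e+10 Hz
fd = 2*f*v/c = 2*2.471e+10*7133.9846/3.0e+08
fd = 1.1752051e+06 Hz

1.1752e+06 Hz


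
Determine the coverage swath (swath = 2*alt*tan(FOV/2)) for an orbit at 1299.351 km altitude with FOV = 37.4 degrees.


FOV = 37.4 deg = 0.6527531 rad
swath = 2 * alt * tan(FOV/2) = 2 * 1299.351 * tan(0.3263766)
swath = 2 * 1299.351 * 0.3384813
swath = 879.6121 km

879.6121 km


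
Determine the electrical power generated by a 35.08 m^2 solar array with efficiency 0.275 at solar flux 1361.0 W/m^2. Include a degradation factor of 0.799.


P = area * eta * S * degradation
P = 35.08 * 0.275 * 1361.0 * 0.799
P = 10490.5240 W

10490.5240 W


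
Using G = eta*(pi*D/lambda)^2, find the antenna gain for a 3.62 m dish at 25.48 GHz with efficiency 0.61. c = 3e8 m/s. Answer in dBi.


lambda = c/f = 3e8 / 2.548e+10 = 0.01177394 m
G = eta*(pi*D/lambda)^2 = 0.61*(pi*3.62/0.01177394)^2
G = 569118.9667 (linear)
G = 10*log10(569118.9667) = 57.5520 dBi

57.5520 dBi


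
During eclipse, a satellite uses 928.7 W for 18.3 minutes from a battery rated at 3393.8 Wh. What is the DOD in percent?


E_used = P * t / 60 = 928.7 * 18.3 / 60 = 283.2535 Wh
DOD = E_used / E_total * 100 = 283.2535 / 3393.8 * 100
DOD = 8.3462 %

8.3462 %


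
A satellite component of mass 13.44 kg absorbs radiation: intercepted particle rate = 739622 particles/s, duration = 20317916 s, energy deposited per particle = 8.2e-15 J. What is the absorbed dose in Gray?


Total energy deposited = rate * time * E_per
  = 739622 * 20317916 * 8.2e-15 = 0.1232261 J
Dose = E_total / mass = 0.1232261 / 13.44
Dose = 0.009168611 Gy

0.0092 Gy


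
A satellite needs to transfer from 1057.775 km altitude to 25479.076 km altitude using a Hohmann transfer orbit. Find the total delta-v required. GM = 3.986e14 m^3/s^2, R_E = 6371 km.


r1 = 7428.7750 km = 7.428775e+06 m
r2 = 31850.0760 km = 3.1850076e+07 m
dv1 = sqrt(mu/r1)*(sqrt(2*r2/(r1+r2)) - 1) = 2003.2246 m/s
dv2 = sqrt(mu/r2)*(1 - sqrt(2*r1/(r1+r2))) = 1361.8950 m/s
total dv = |dv1| + |dv2| = 2003.2246 + 1361.8950 = 3365.1196 m/s = 3.3651 km/s

3.3651 km/s


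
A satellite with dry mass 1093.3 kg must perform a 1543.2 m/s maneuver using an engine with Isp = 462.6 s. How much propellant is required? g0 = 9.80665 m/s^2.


ve = Isp * g0 = 462.6 * 9.80665 = 4536.556290 m/s
mass ratio = exp(dv/ve) = exp(1543.2/4536.556290) = 1.40518634
m_prop = m_dry * (mr - 1) = 1093.3 * (1.40518634 - 1)
m_prop = 442.9902 kg

442.9902 kg


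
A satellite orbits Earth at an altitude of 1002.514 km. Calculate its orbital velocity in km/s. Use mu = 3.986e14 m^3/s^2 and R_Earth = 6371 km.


r = R_E + alt = 6371.0 + 1002.514 = 7373.5140 km = 7.373514e+06 m
v = sqrt(mu/r) = sqrt(3.986e14 / 7.373514e+06) = 7352.4384 m/s = 7.3524 km/s

7.3524 km/s


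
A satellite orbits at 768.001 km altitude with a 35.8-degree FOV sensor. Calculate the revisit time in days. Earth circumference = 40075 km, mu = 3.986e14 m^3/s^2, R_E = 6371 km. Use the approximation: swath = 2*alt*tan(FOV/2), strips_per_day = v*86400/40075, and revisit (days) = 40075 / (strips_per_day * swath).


swath = 2*768.001*tan(0.3124139) = 496.1151 km
v = sqrt(mu/r) = 7472.2247 m/s = 7.4722 km/s
strips/day = v*86400/40075 = 7.4722*86400/40075 = 16.1098
coverage/day = strips * swath = 16.1098 * 496.1151 = 7992.3153 km
revisit = 40075 / 7992.3153 = 5.0142 days

5.0142 days


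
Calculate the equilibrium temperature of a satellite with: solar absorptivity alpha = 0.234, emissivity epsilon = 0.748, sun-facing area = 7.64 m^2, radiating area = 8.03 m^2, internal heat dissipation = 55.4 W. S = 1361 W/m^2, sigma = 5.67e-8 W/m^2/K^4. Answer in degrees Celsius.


Numerator = alpha*S*A_sun + Q_int = 0.234*1361*7.64 + 55.4 = 2488.5414 W
Denominator = eps*sigma*A_rad = 0.748*5.67e-8*8.03 = 3.4056515e-07 W/K^4
T^4 = 7.3070934e+09 K^4
T = 292.3723 K = 19.2223 C

19.2223 degrees Celsius


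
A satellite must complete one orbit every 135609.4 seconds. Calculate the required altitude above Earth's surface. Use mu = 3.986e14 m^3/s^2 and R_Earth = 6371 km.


T = 135609.4 s
r = (mu*T^2/(4*pi^2))^(1/3) = (3.986e14 * 135609.4^2 / (4*pi^2))^(1/3)
r = 5.7049571e+07 m = 57049.5709 km
alt = r - R_E = 57049.5709 - 6371 = 50678.5709 km

50678.5709 km


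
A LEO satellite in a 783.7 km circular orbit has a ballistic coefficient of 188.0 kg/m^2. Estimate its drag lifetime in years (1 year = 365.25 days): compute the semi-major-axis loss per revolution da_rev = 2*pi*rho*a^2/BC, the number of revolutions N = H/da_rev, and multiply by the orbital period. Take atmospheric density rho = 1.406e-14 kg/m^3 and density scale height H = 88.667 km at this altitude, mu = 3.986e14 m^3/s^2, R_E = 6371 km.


a = R_E + alt = 7154.7000 km = 7.1547e+06 m
da_rev = 2*pi*rho*a^2/BC = 2*pi*1.406e-14*(7.1547e+06)^2/188.0 = 0.0240541601 m per revolution
N = H/da_rev = 88667.0000 m / 0.0240541601 m = 3.6861399e+06 revolutions
P = 2*pi*sqrt(a^3/mu) = 6022.7989 s
lifetime = N*P = 3.6861399e+06 * 6022.7989 = 2.220088e+10 s = 256954.6252 days
years = 256954.6252 / 365.25 = 703.5034 years

703.5034 years


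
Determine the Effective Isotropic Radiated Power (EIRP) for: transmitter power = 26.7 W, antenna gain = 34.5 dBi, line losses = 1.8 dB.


Pt = 26.7 W = 14.2651 dBW
EIRP = Pt_dBW + Gt - losses = 14.2651 + 34.5 - 1.8 = 46.9651 dBW

46.9651 dBW


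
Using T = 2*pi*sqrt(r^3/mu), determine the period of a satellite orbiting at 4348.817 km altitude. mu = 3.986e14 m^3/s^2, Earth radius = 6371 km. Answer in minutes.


r = 10719.8170 km = 1.0719817e+07 m
T = 2*pi*sqrt(r^3/mu) = 2*pi*sqrt(1.2318622e+21 / 3.986e14)
T = 11045.6755 s = 184.0946 min

184.0946 minutes


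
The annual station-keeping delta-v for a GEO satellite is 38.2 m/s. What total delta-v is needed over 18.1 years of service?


dV = rate * years = 38.2 * 18.1
dV = 691.4200 m/s

691.4200 m/s


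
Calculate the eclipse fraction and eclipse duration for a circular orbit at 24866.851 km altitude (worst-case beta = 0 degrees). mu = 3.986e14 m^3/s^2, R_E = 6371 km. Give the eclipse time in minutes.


r = 31237.8510 km
T = 915.7601 min
Eclipse fraction = arcsin(R_E/r)/pi = arcsin(6371.0000/31237.8510)/pi
= arcsin(0.2039513)/pi = 0.06537842
Eclipse duration = 0.06537842 * 915.7601 = 59.8709 min

59.8709 minutes


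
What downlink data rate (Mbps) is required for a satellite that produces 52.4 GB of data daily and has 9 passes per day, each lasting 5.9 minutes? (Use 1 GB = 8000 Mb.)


total contact time = 9 * 5.9 * 60 = 3186.0000 s
data = 52.4 GB = 419200.0000 Mb
rate = 419200.0000 / 3186.0000 = 131.5756 Mbps

131.5756 Mbps


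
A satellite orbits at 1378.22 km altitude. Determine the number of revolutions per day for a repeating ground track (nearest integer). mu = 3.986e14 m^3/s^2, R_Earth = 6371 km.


r = 7.74922e+06 m
T = 2*pi*sqrt(r^3/mu) = 6788.8812 s = 113.1480 min
revs/day = 1440 / 113.1480 = 12.7267
Rounded: 13 revolutions per day

13 revolutions per day


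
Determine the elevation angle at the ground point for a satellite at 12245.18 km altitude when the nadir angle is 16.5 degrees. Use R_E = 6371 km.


r = R_E + alt = 18616.1800 km
Law of sines in the satellite / Earth-center / ground-point triangle:
  sin(nadir)/R_E = sin(90 + el)/r  =>  cos(el) = (r/R_E)*sin(nadir)
cos(el) = (18616.1800 / 6371.0000) * sin(16.5 deg) = 0.8298981
el = arccos(0.8298981) = 33.9117 deg
(Earth-central angle = 90 - nadir - el = 39.5883 deg)

33.9117 degrees


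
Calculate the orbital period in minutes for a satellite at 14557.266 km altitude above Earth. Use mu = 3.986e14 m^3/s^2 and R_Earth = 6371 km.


r = 20928.2660 km = 2.0928266e+07 m
T = 2*pi*sqrt(r^3/mu) = 2*pi*sqrt(9.1664197e+21 / 3.986e14)
T = 30130.8297 s = 502.1805 min

502.1805 minutes


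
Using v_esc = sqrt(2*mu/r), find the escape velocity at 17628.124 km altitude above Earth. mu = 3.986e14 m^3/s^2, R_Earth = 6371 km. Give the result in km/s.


r = 6371.0 + 17628.124 = 23999.1240 km = 2.3999124e+07 m
v_esc = sqrt(2*mu/r) = sqrt(2*3.986e14 / 2.3999124e+07)
v_esc = 5763.4954 m/s = 5.7635 km/s

5.7635 km/s


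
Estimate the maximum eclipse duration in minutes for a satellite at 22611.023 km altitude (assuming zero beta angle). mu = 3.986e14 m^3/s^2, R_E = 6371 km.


r = 28982.0230 km
T = 818.3762 min
Eclipse fraction = arcsin(R_E/r)/pi = arcsin(6371.0000/28982.0230)/pi
= arcsin(0.2198259)/pi = 0.07054894
Eclipse duration = 0.07054894 * 818.3762 = 57.7356 min

57.7356 minutes


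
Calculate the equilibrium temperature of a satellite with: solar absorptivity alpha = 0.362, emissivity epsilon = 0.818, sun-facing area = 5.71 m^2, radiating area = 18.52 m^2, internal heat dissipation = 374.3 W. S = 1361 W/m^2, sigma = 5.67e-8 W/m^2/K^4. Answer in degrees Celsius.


Numerator = alpha*S*A_sun + Q_int = 0.362*1361*5.71 + 374.3 = 3187.5142 W
Denominator = eps*sigma*A_rad = 0.818*5.67e-8*18.52 = 8.5896871e-07 W/K^4
T^4 = 3.7108618e+09 K^4
T = 246.8134 K = -26.3366 C

-26.3366 degrees Celsius


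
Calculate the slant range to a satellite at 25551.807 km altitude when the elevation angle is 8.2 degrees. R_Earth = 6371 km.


h = 25551.807 km, el = 8.2 deg
d = -R_E*sin(el) + sqrt((R_E*sin(el))^2 + 2*R_E*h + h^2)
d = -6371.0000*sin(0.143117) + sqrt((6371.0000*0.1426289)^2 + 2*6371.0000*25551.807 + 25551.807^2)
d = 30385.1073 km

30385.1073 km


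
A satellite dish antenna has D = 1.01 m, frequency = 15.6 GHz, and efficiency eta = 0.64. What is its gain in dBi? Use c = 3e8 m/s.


lambda = c/f = 3e8 / 1.56e+10 = 0.01923077 m
G = eta*(pi*D/lambda)^2 = 0.64*(pi*1.01/0.01923077)^2
G = 17423.2494 (linear)
G = 10*log10(17423.2494) = 42.4113 dBi

42.4113 dBi


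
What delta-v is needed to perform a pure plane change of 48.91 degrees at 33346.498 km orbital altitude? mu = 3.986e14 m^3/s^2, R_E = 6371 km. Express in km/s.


r = 39717.4980 km = 3.9717498e+07 m
V = sqrt(mu/r) = 3167.9455 m/s
di = 48.91 deg = 0.8536405 rad
dV = 2*V*sin(di/2) = 2*3167.9455*sin(0.4268203)
dV = 2622.9223 m/s = 2.6229 km/s

2.6229 km/s


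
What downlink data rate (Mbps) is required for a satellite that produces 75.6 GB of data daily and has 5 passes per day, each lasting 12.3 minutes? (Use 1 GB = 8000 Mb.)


total contact time = 5 * 12.3 * 60 = 3690.0000 s
data = 75.6 GB = 604800.0000 Mb
rate = 604800.0000 / 3690.0000 = 163.9024 Mbps

163.9024 Mbps


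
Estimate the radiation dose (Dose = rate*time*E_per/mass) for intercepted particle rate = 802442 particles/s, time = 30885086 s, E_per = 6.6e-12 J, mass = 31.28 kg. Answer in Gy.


Total energy deposited = rate * time * E_per
  = 802442 * 30885086 * 6.6e-12 = 163.5710 J
Dose = E_total / mass = 163.5710 / 31.28
Dose = 5.2293 Gy

5.2293 Gy


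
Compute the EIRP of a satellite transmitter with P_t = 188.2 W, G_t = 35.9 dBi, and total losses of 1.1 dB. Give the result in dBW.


Pt = 188.2 W = 22.7462 dBW
EIRP = Pt_dBW + Gt - losses = 22.7462 + 35.9 - 1.1 = 57.5462 dBW

57.5462 dBW


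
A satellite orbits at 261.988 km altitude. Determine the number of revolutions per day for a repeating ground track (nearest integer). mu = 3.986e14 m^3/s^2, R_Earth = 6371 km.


r = 6.632988e+06 m
T = 2*pi*sqrt(r^3/mu) = 5376.1953 s = 89.6033 min
revs/day = 1440 / 89.6033 = 16.0708
Rounded: 16 revolutions per day

16 revolutions per day


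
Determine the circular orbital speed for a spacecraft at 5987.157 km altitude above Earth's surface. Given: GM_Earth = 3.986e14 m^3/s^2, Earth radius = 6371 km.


r = R_E + alt = 6371.0 + 5987.157 = 12358.1570 km = 1.2358157e+07 m
v = sqrt(mu/r) = sqrt(3.986e14 / 1.2358157e+07) = 5679.2605 m/s = 5.6793 km/s

5.6793 km/s


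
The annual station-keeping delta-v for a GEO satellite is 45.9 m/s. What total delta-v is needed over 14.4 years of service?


dV = rate * years = 45.9 * 14.4
dV = 660.9600 m/s

660.9600 m/s


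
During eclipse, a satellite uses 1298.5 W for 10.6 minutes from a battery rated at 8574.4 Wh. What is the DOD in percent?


E_used = P * t / 60 = 1298.5 * 10.6 / 60 = 229.4017 Wh
DOD = E_used / E_total * 100 = 229.4017 / 8574.4 * 100
DOD = 2.6754 %

2.6754 %


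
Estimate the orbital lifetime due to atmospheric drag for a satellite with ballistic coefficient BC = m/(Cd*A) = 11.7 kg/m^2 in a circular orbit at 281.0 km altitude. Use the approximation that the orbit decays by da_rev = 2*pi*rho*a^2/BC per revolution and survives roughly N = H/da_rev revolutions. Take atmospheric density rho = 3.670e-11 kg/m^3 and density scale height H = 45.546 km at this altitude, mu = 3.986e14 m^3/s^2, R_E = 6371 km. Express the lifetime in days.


a = R_E + alt = 6652.0000 km = 6.652e+06 m
da_rev = 2*pi*rho*a^2/BC = 2*pi*3.670e-11*(6.652e+06)^2/11.7 = 872.096517 m per revolution
N = H/da_rev = 45546.0000 m / 872.096517 m = 52.2259 revolutions
P = 2*pi*sqrt(a^3/mu) = 5399.3264 s
lifetime = N*P = 52.2259 * 5399.3264 = 281984.5227 s = 3.2637 days

3.2637 days


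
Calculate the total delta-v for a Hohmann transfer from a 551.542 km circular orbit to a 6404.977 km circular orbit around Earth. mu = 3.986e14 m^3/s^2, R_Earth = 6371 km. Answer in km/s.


r1 = 6922.5420 km = 6.922542e+06 m
r2 = 12775.9770 km = 1.2775977e+07 m
dv1 = sqrt(mu/r1)*(sqrt(2*r2/(r1+r2)) - 1) = 1054.1865 m/s
dv2 = sqrt(mu/r2)*(1 - sqrt(2*r1/(r1+r2))) = 902.8551 m/s
total dv = |dv1| + |dv2| = 1054.1865 + 902.8551 = 1957.0415 m/s = 1.9570 km/s

1.9570 km/s


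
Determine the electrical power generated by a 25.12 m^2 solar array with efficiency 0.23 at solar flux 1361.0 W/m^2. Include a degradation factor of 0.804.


P = area * eta * S * degradation
P = 25.12 * 0.23 * 1361.0 * 0.804
P = 6322.1041 W

6322.1041 W


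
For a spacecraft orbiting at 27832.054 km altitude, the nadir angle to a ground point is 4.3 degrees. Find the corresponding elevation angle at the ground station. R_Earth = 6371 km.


r = R_E + alt = 34203.0540 km
Law of sines in the satellite / Earth-center / ground-point triangle:
  sin(nadir)/R_E = sin(90 + el)/r  =>  cos(el) = (r/R_E)*sin(nadir)
cos(el) = (34203.0540 / 6371.0000) * sin(4.3 deg) = 0.4025273
el = arccos(0.4025273) = 66.2637 deg
(Earth-central angle = 90 - nadir - el = 19.4363 deg)

66.2637 degrees


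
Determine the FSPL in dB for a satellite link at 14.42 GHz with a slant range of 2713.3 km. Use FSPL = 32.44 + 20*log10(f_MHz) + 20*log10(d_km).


f = 14.42 GHz = 14420.0000 MHz
d = 2713.3 km
FSPL = 32.44 + 20*log10(14420.0000) + 20*log10(2713.3)
FSPL = 32.44 + 83.1793 + 68.6700
FSPL = 184.2893 dB

184.2893 dB


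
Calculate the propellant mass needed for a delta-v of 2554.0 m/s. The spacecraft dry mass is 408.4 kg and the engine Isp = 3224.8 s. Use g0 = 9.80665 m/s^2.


ve = Isp * g0 = 3224.8 * 9.80665 = 31624.484920 m/s
mass ratio = exp(dv/ve) = exp(2554.0/31624.484920) = 1.08411090
m_prop = m_dry * (mr - 1) = 408.4 * (1.08411090 - 1)
m_prop = 34.3509 kg

34.3509 kg


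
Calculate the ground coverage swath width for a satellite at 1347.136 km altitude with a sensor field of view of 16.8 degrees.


FOV = 16.8 deg = 0.2932153 rad
swath = 2 * alt * tan(FOV/2) = 2 * 1347.136 * tan(0.1466077)
swath = 2 * 1347.136 * 0.1476672
swath = 397.8555 km

397.8555 km
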